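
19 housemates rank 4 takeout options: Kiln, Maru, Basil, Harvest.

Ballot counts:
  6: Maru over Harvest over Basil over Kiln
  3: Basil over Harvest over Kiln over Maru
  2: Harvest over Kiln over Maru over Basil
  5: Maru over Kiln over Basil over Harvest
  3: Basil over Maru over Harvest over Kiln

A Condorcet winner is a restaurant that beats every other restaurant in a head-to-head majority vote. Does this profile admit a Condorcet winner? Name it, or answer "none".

Maru

Pairwise majorities:
Kiln vs Maru: Maru, 14–5.
Kiln vs Basil: Basil wins 12–7.
Kiln vs Harvest: Harvest, 14–5.
Maru–Basil: Maru 13–6.
Maru–Harvest: Maru 14–5.
Basil vs Harvest: Basil, 11–8.
Maru defeats every rival head-to-head and is the Condorcet winner.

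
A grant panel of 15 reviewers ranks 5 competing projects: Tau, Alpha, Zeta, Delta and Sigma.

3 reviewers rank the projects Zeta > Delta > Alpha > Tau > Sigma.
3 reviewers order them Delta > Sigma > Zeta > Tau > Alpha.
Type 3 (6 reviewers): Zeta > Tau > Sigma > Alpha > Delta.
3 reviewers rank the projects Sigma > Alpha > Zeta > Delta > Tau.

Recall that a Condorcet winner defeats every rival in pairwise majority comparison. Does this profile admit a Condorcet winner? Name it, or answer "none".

Pairwise majorities:
Tau–Alpha: Tau 9–6.
Tau–Zeta: Zeta 15–0.
Tau vs Delta: Delta wins 9–6.
Tau vs Sigma: Tau, 9–6.
Alpha vs Zeta: Zeta, 12–3.
Alpha vs Delta: Alpha wins 9–6.
Alpha vs Sigma: Sigma, 12–3.
Zeta vs Delta: Zeta, 12–3.
Zeta–Sigma: Zeta 9–6.
Delta–Sigma: Sigma 9–6.
Zeta defeats every rival head-to-head and is the Condorcet winner.

Zeta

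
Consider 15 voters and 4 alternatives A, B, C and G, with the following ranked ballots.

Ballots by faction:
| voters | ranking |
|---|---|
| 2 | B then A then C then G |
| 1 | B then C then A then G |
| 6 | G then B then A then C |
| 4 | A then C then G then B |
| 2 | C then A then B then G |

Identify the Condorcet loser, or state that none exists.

Head-to-head results (15 voters):
A vs B: A preferred on 4+2 = 6 ballots; B wins 9–6.
A vs C: A is ranked higher on 2+6+4 = 12 ballots, C on 3. A wins 12–3.
A vs G: 9 to 6, A.
B vs C: 2+1+6 = 9 for B, 6 for C — B by 9–6.
B vs G: 2+1+2 = 5 for B, 10 for G — G by 10–5.
C vs G: C, 9–6.
Each alternative has at least one pairwise win (A beats C; B beats A; C beats G; G beats B) — no Condorcet loser.

none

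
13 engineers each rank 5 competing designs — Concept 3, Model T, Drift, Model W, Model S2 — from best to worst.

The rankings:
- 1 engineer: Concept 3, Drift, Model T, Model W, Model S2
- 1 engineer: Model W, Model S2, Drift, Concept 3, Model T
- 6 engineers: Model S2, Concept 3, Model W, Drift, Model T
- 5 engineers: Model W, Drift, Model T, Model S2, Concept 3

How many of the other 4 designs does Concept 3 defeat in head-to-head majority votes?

3

Concept 3 against each rival (13 engineers):
Concept 3–Model T: Concept 3 8–5.
Concept 3 vs Drift: 7 to 6, Concept 3.
Concept 3–Model W: Concept 3 7–6.
Concept 3 vs Model S2: Model S2, 12–1.
Concept 3 beats Model T, Drift, Model W; loses to Model S2 — 3 pairwise wins.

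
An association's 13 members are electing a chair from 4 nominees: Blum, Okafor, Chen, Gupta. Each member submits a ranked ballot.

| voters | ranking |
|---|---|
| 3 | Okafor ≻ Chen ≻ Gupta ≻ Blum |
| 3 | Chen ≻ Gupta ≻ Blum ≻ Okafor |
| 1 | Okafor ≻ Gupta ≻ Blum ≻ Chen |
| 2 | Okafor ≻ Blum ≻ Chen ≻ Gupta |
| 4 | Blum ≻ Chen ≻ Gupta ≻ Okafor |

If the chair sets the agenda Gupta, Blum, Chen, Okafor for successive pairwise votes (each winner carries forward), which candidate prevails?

Chen

Round 1: Gupta vs Blum — 7–6, Gupta advances.
Round 2: Gupta vs Chen — 1–12, Chen advances.
Round 3: Chen vs Okafor — 7–6, Chen advances.
Chen survives the agenda.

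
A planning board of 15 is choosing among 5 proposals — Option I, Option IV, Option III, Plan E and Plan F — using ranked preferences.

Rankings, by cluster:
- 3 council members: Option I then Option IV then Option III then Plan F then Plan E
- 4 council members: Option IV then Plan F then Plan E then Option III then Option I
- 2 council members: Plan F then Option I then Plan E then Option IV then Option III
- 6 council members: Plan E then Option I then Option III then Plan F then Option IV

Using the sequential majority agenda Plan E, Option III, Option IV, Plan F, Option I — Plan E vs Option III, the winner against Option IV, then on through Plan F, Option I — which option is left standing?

Round 1: Plan E vs Option III — 12–3, Plan E advances.
Round 2: Plan E vs Option IV — 8–7, Plan E advances.
Round 3: Plan E vs Plan F — 6–9, Plan F advances.
Round 4: Plan F vs Option I — 6–9, Option I advances.
Option I survives the agenda.

Option I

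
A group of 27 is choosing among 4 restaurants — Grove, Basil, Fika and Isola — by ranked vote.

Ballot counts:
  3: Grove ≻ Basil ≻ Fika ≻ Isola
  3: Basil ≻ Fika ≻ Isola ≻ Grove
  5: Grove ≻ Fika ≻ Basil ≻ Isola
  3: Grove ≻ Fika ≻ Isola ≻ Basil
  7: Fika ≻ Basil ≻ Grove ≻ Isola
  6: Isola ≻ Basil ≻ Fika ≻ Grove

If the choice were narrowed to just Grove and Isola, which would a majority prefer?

Ballots ranking Grove above Isola: 3 + 5 + 3 + 7 = 18.
Ballots ranking Isola above Grove: 27 − 18 = 9.
Grove wins the head-to-head 18–9.

Grove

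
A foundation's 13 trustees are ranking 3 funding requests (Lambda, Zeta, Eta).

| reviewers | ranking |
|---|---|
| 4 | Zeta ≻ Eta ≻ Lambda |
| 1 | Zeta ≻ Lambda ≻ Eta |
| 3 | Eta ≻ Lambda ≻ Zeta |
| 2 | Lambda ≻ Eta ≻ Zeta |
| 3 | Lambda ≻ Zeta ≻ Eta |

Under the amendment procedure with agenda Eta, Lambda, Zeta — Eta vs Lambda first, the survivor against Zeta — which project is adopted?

Zeta

Round 1: Eta vs Lambda — 7–6, Eta advances.
Round 2: Eta vs Zeta — 5–8, Zeta advances.
The agenda winner is Zeta.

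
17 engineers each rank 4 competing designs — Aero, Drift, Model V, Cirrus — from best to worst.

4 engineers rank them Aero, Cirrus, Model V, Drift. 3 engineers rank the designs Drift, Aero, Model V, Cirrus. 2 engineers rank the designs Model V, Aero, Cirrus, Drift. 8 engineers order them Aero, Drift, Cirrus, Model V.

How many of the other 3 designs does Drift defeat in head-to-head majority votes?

2

Drift against each rival (17 engineers):
Drift vs Aero: Aero wins 14–3.
Drift vs Model V: 11 to 6, Drift.
Drift vs Cirrus: 11 to 6, Drift.
Drift beats Model V, Cirrus; loses to Aero — 2 pairwise wins.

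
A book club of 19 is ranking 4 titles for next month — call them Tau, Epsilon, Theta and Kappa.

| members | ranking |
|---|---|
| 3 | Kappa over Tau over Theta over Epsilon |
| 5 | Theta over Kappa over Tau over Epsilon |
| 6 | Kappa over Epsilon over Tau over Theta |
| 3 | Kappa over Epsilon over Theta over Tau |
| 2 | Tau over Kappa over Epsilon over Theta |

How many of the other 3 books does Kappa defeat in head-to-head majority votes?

Kappa against each rival (19 members):
Kappa vs Tau: Kappa, 17–2.
Kappa vs Epsilon: Kappa, 19–0.
Kappa vs Theta: Kappa preferred on 3+6+3+2 = 14 ballots; Kappa wins 14–5.
Kappa beats Tau, Epsilon, Theta — 3 pairwise wins.

3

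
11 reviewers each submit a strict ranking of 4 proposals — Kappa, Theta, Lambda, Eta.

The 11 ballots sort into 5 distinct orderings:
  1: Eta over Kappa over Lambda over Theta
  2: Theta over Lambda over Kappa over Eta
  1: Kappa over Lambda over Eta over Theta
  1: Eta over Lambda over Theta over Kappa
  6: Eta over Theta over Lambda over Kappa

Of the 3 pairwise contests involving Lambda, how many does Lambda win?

1

Lambda against each rival (11 reviewers):
Lambda vs Kappa: 2+1+6 = 9 for Lambda, 2 for Kappa — Lambda by 9–2.
Lambda vs Theta: 1+1+1 = 3 for Lambda, 8 for Theta — Theta by 8–3.
Lambda vs Eta: 3 to 8, Eta.
Lambda beats Kappa; loses to Theta, Eta — 1 pairwise win.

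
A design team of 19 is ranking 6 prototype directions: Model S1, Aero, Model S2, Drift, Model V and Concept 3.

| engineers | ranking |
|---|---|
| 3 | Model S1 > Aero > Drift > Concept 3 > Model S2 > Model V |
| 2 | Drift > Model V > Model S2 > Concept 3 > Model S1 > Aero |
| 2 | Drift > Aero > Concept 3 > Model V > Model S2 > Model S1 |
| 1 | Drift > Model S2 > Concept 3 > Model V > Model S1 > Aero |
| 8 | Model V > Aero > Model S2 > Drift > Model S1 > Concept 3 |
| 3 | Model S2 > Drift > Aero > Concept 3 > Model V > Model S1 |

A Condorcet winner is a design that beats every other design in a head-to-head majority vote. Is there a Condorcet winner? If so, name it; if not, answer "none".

Head-to-head results (19 engineers):
Model S1 vs Aero: Aero, 13–6.
Model S1 vs Model S2: Model S2 wins 16–3.
Model S1 vs Drift: Drift wins 16–3.
Model S1 vs Model V: Model V wins 16–3.
Model S1 vs Concept 3: Model S1, 11–8.
Aero vs Model S2: Aero, 13–6.
Aero vs Drift: Aero wins 11–8.
Aero vs Model V: Model V wins 11–8.
Aero–Concept 3: Aero 16–3.
Model S2 vs Drift: Model S2, 11–8.
Model S2 vs Model V: Model V wins 12–7.
Model S2–Concept 3: Model S2 14–5.
Drift vs Model V: Drift, 11–8.
Drift vs Concept 3: Drift wins 19–0.
Model V–Concept 3: Model V 10–9.
Each design drops at least one matchup (Model S1 loses to Aero; Aero loses to Model V; Model S2 loses to Aero; Drift loses to Aero; Model V loses to Drift; Concept 3 loses to Model S1); the cycle Aero beats Drift beats Model V beats Aero rules out a Condorcet winner.

none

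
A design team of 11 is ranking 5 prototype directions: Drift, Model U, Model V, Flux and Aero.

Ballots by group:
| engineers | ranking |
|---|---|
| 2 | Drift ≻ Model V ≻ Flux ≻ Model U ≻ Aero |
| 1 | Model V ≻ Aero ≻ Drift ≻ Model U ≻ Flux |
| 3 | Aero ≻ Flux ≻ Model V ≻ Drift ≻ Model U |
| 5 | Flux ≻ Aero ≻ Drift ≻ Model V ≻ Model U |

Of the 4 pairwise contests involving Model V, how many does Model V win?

1

Model V against each rival (11 engineers):
Model V vs Drift: Model V is ranked higher on 1+3 = 4 ballots, Drift on 7. Drift wins 7–4.
Model V vs Model U: 2+1+3+5 = 11 for Model V, 0 for Model U — Model V by 11–0.
Model V vs Flux: Flux wins 8–3.
Model V vs Aero: Model V is ranked higher on 2+1 = 3 ballots, Aero on 8. Aero wins 8–3.
Model V beats Model U; loses to Drift, Flux, Aero — 1 pairwise win.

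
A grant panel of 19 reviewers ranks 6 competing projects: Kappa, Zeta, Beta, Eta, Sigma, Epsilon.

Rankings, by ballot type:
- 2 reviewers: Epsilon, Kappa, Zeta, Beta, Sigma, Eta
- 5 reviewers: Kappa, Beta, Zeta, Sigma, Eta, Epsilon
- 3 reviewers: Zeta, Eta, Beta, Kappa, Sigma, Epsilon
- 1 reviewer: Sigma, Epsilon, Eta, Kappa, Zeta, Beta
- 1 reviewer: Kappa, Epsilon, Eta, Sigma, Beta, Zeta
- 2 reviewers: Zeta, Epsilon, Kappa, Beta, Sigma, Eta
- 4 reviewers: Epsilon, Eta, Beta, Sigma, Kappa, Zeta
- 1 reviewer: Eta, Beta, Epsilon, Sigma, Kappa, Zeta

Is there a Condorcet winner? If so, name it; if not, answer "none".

none

Pairwise majorities:
Kappa vs Zeta: Kappa wins 14–5.
Kappa vs Beta: Kappa, 11–8.
Kappa–Eta: Kappa 10–9.
Kappa–Sigma: Kappa 13–6.
Kappa vs Epsilon: Kappa preferred on 5+3+1 = 9 ballots; Epsilon wins 10–9.
Zeta vs Beta: 8 to 11, Beta.
Zeta vs Eta: Zeta is ranked higher on 2+5+3+2 = 12 ballots, Eta on 7. Zeta wins 12–7.
Zeta vs Sigma: 2+5+3+2 = 12 for Zeta, 7 for Sigma — Zeta by 12–7.
Zeta vs Epsilon: Zeta, 10–9.
Beta vs Eta: Beta preferred on 2+5+2 = 9 ballots; Eta wins 10–9.
Beta–Sigma: Beta 17–2.
Beta vs Epsilon: Beta preferred on 5+3+1 = 9 ballots; Epsilon wins 10–9.
Eta vs Sigma: Eta is ranked higher on 3+1+4+1 = 9 ballots, Sigma on 10. Sigma wins 10–9.
Eta–Epsilon: Epsilon 10–9.
Sigma vs Epsilon: Sigma preferred on 5+3+1 = 9 ballots; Epsilon wins 10–9.
Each project drops at least one matchup (Kappa loses to Epsilon; Zeta loses to Kappa; Beta loses to Kappa; Eta loses to Kappa; Sigma loses to Kappa; Epsilon loses to Zeta); the cycle Kappa > Zeta > Epsilon > Kappa rules out a Condorcet winner.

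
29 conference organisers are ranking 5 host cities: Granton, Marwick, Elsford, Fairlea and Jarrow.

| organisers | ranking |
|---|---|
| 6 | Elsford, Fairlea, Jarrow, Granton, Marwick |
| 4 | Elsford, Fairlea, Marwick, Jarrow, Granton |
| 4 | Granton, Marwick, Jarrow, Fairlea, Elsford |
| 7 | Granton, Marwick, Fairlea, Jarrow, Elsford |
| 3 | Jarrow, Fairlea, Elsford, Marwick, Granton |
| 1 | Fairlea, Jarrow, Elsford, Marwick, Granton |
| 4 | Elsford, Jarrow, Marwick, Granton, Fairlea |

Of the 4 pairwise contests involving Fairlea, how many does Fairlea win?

Fairlea against each rival (29 organisers):
Fairlea–Granton: Granton 15–14.
Fairlea vs Marwick: 14 to 15, Marwick.
Fairlea vs Elsford: Fairlea wins 15–14.
Fairlea vs Jarrow: 18 to 11, Fairlea.
Fairlea beats Elsford, Jarrow; loses to Granton, Marwick — 2 pairwise wins.

2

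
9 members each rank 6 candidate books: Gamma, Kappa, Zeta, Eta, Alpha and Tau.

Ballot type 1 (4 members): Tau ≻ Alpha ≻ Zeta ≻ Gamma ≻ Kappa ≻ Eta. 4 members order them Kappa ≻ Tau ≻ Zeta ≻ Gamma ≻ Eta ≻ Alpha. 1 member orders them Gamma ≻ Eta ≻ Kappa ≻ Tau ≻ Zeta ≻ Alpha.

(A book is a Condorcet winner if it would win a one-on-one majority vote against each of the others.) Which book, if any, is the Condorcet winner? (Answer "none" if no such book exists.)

Pairwise majorities:
Gamma vs Kappa: Gamma wins 5–4.
Gamma vs Zeta: Zeta, 8–1.
Gamma vs Eta: Gamma wins 9–0.
Gamma vs Alpha: Gamma wins 5–4.
Gamma–Tau: Tau 8–1.
Kappa vs Zeta: Kappa wins 5–4.
Kappa vs Eta: Kappa wins 8–1.
Kappa vs Alpha: Kappa wins 5–4.
Kappa vs Tau: Kappa wins 5–4.
Zeta vs Eta: Zeta, 8–1.
Zeta vs Alpha: Zeta, 5–4.
Zeta vs Tau: Tau wins 9–0.
Eta vs Alpha: Eta wins 5–4.
Eta–Tau: Tau 8–1.
Alpha–Tau: Tau 9–0.
Every book loses at least once (Gamma loses to Zeta; Kappa loses to Gamma; Zeta loses to Kappa; Eta loses to Gamma; Alpha loses to Gamma; Tau loses to Kappa). The majority relation contains the cycle Gamma → Kappa → Zeta → Gamma, so there is no Condorcet winner.

none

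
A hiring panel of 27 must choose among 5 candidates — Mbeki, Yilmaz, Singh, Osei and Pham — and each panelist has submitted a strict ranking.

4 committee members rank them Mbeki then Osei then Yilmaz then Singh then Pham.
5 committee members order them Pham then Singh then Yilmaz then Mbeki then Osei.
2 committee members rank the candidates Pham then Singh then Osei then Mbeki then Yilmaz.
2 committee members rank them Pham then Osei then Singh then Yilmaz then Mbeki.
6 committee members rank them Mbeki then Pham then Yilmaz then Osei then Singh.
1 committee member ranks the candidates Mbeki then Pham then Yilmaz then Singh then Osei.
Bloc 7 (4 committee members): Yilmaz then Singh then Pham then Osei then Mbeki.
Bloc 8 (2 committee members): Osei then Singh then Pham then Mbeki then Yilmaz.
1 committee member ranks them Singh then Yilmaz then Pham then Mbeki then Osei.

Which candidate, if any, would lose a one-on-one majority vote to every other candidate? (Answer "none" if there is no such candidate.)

none

Pairwise majorities:
Mbeki vs Yilmaz: Mbeki is ranked higher on 4+2+6+1+2 = 15 ballots, Yilmaz on 12. Mbeki wins 15–12.
Mbeki–Singh: Singh 16–11.
Mbeki vs Osei: Mbeki, 17–10.
Mbeki vs Pham: Pham, 16–11.
Yilmaz vs Singh: Yilmaz preferred on 4+6+1+4 = 15 ballots; Yilmaz wins 15–12.
Yilmaz vs Osei: Yilmaz preferred on 5+6+1+4+1 = 17 ballots; Yilmaz wins 17–10.
Yilmaz vs Pham: Pham wins 18–9.
Singh vs Osei: Osei, 14–13.
Singh vs Pham: 11 to 16, Pham.
Osei–Pham: Pham 21–6.
Each candidate has at least one pairwise win (Mbeki beats Yilmaz; Yilmaz beats Singh; Singh beats Mbeki; Osei beats Singh; Pham beats Mbeki) — no Condorcet loser.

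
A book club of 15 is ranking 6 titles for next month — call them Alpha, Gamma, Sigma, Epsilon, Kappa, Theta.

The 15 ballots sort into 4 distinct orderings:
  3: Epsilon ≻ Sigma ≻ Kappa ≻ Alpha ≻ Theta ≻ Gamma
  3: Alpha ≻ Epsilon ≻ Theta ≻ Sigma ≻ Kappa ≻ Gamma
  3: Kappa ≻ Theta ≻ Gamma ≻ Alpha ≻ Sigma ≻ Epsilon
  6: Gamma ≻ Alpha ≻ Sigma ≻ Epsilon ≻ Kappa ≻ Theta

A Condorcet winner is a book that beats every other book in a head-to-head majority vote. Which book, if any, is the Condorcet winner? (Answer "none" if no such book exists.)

none

Head-to-head results (15 members):
Alpha vs Gamma: 6 to 9, Gamma.
Alpha vs Sigma: 12 to 3, Alpha.
Alpha vs Epsilon: 3+3+6 = 12 for Alpha, 3 for Epsilon — Alpha by 12–3.
Alpha vs Kappa: 3+6 = 9 for Alpha, 6 for Kappa — Alpha by 9–6.
Alpha vs Theta: Alpha preferred on 3+3+6 = 12 ballots; Alpha wins 12–3.
Gamma vs Sigma: Gamma preferred on 3+6 = 9 ballots; Gamma wins 9–6.
Gamma vs Epsilon: Gamma preferred on 3+6 = 9 ballots; Gamma wins 9–6.
Gamma vs Kappa: Gamma preferred on 6 ballots; Kappa wins 9–6.
Gamma vs Theta: 6 for Gamma, 9 for Theta — Theta by 9–6.
Sigma vs Epsilon: 3+6 = 9 for Sigma, 6 for Epsilon — Sigma by 9–6.
Sigma vs Kappa: Sigma preferred on 3+3+6 = 12 ballots; Sigma wins 12–3.
Sigma vs Theta: 9 to 6, Sigma.
Epsilon vs Kappa: Epsilon preferred on 3+3+6 = 12 ballots; Epsilon wins 12–3.
Epsilon vs Theta: Epsilon is ranked higher on 3+3+6 = 12 ballots, Theta on 3. Epsilon wins 12–3.
Kappa vs Theta: 3+3+6 = 12 for Kappa, 3 for Theta — Kappa by 12–3.
Each book drops at least one matchup (Alpha loses to Gamma; Gamma loses to Kappa; Sigma loses to Alpha; Epsilon loses to Alpha; Kappa loses to Alpha; Theta loses to Alpha); the cycle Alpha beats Kappa beats Gamma beats Alpha rules out a Condorcet winner.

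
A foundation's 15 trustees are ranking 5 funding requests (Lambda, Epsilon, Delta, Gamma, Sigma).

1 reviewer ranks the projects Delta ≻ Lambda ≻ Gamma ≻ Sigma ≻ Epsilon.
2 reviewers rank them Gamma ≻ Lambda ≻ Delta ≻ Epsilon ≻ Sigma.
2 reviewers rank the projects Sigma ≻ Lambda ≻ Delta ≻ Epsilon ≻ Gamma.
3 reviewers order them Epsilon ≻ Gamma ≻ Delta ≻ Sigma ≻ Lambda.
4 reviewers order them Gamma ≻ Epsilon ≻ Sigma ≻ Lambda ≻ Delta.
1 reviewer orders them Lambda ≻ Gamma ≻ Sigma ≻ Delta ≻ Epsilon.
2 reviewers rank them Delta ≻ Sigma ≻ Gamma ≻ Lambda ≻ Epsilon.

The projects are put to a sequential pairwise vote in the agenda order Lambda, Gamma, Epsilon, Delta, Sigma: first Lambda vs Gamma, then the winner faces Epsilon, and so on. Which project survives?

Round 1: Lambda vs Gamma — 4–11, Gamma advances.
Round 2: Gamma vs Epsilon — 10–5, Gamma advances.
Round 3: Gamma vs Delta — 10–5, Gamma advances.
Round 4: Gamma vs Sigma — 11–4, Gamma advances.
Gamma survives the agenda.

Gamma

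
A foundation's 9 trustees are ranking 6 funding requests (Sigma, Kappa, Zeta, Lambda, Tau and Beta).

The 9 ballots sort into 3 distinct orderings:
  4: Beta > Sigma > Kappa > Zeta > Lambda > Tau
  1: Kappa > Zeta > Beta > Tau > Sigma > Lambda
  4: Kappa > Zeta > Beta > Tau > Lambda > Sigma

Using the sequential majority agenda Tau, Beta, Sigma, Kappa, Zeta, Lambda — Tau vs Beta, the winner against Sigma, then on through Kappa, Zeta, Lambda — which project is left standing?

Round 1: Tau vs Beta — 0–9, Beta advances.
Round 2: Beta vs Sigma — 9–0, Beta advances.
Round 3: Beta vs Kappa — 4–5, Kappa advances.
Round 4: Kappa vs Zeta — 9–0, Kappa advances.
Round 5: Kappa vs Lambda — 9–0, Kappa advances.
The agenda winner is Kappa.

Kappa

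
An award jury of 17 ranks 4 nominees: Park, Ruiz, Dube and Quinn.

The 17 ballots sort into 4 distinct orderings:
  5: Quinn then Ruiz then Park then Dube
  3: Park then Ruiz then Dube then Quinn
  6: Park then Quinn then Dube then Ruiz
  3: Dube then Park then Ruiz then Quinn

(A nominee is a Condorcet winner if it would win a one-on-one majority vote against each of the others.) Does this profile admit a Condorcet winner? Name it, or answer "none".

Park

Head-to-head results (17 jurors):
Park vs Ruiz: Park preferred on 3+6+3 = 12 ballots; Park wins 12–5.
Park vs Dube: 14 to 3, Park.
Park vs Quinn: Park preferred on 3+6+3 = 12 ballots; Park wins 12–5.
Ruiz vs Dube: Ruiz preferred on 5+3 = 8 ballots; Dube wins 9–8.
Ruiz vs Quinn: 6 to 11, Quinn.
Dube vs Quinn: 6 to 11, Quinn.
Park wins every pairwise contest, so Park is the Condorcet winner.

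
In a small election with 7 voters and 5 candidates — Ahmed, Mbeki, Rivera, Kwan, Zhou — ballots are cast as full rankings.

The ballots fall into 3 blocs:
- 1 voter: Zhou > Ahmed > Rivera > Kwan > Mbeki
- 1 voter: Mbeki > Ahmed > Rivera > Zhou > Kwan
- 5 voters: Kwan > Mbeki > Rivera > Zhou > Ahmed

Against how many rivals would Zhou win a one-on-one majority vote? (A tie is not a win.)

1

Zhou against each rival (7 voters):
Zhou–Ahmed: Zhou 6–1.
Zhou vs Mbeki: Zhou is ranked higher on 1 ballot, Mbeki on 6. Mbeki wins 6–1.
Zhou vs Rivera: Zhou is ranked higher on 1 ballot, Rivera on 6. Rivera wins 6–1.
Zhou vs Kwan: Kwan wins 5–2.
Zhou beats Ahmed; loses to Mbeki, Rivera, Kwan — 1 pairwise win.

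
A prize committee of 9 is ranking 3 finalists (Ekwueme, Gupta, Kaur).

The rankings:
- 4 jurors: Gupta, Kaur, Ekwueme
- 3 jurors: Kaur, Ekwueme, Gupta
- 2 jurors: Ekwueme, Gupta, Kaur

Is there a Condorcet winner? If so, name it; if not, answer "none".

Head-to-head results (9 jurors):
Ekwueme–Gupta: Ekwueme 5–4.
Ekwueme vs Kaur: Ekwueme is ranked higher on 2 ballots, Kaur on 7. Kaur wins 7–2.
Gupta vs Kaur: Gupta, 6–3.
No nominee is unbeaten: Ekwueme loses to Kaur; Gupta loses to Ekwueme; Kaur loses to Gupta. In particular Ekwueme beats Gupta beats Kaur beats Ekwueme is a majority cycle — no Condorcet winner exists.

none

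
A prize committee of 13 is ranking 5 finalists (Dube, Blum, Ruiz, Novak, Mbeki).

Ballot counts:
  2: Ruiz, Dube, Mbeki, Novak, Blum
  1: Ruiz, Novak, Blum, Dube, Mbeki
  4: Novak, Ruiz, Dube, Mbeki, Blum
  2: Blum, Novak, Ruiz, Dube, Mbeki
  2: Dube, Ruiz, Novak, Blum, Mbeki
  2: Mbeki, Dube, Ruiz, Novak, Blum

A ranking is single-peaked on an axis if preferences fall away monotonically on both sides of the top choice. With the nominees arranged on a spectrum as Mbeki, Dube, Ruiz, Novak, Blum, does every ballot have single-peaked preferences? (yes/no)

yes

Axis positions: Mbeki=1, Dube=2, Ruiz=3, Novak=4, Blum=5.
Cluster 1 (peak Ruiz at position 3): ranking walks positions 3-2-1-4-5, expanding outward from the peak — single-peaked.
Cluster 2 (peak Ruiz at position 3): ranking walks positions 3-4-5-2-1, expanding outward from the peak — single-peaked.
Cluster 3 (peak Novak at position 4): ranking walks positions 4-3-2-1-5, expanding outward from the peak — single-peaked.
Cluster 4 (peak Blum at position 5): ranking walks positions 5-4-3-2-1, expanding outward from the peak — single-peaked.
Cluster 5 (peak Dube at position 2): ranking walks positions 2-3-4-5-1, expanding outward from the peak — single-peaked.
Cluster 6 (peak Mbeki at position 1): ranking walks positions 1-2-3-4-5, expanding outward from the peak — single-peaked.
Every ranking is single-peaked on this axis.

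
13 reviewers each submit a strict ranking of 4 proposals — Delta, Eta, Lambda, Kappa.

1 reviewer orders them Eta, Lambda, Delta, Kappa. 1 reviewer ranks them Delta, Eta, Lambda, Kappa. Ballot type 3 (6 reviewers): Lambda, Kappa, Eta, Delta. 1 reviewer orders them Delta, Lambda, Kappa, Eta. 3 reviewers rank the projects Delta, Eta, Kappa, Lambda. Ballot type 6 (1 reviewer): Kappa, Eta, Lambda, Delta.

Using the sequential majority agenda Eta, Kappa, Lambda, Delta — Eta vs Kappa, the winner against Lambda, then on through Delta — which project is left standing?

Lambda

Round 1: Eta vs Kappa — 5–8, Kappa advances.
Round 2: Kappa vs Lambda — 4–9, Lambda advances.
Round 3: Lambda vs Delta — 8–5, Lambda advances.
Lambda survives the agenda.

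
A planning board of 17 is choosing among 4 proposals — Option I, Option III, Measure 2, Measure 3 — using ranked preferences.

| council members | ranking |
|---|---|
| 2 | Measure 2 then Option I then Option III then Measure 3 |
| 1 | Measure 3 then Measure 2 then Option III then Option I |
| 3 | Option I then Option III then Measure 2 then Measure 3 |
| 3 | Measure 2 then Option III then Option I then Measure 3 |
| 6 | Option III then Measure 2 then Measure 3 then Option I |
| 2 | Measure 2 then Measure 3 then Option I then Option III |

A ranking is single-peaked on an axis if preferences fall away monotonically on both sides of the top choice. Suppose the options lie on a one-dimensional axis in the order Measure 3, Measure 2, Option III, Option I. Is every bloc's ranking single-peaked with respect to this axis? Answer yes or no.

Axis positions: Measure 3=1, Measure 2=2, Option III=3, Option I=4.
Bloc 1: ranking walks positions 2-4-3-1; Option I is ranked above Option III even though Option III lies between Option I and the peak Measure 2 on the axis — preferences dip and rise again. Not single-peaked.
Bloc 2 (peak Measure 3 at position 1): ranking walks positions 1-2-3-4, expanding outward from the peak — single-peaked.
Bloc 3 (peak Option I at position 4): ranking walks positions 4-3-2-1, expanding outward from the peak — single-peaked.
Bloc 4 (peak Measure 2 at position 2): ranking walks positions 2-3-4-1, expanding outward from the peak — single-peaked.
Bloc 5 (peak Option III at position 3): ranking walks positions 3-2-1-4, expanding outward from the peak — single-peaked.
Bloc 6: ranking walks positions 2-1-4-3; Option I is ranked above Option III even though Option III lies between Option I and the peak Measure 2 on the axis — preferences dip and rise again. Not single-peaked.
Bloc 1 violates single-peakedness, so the profile is not single-peaked on this axis.

no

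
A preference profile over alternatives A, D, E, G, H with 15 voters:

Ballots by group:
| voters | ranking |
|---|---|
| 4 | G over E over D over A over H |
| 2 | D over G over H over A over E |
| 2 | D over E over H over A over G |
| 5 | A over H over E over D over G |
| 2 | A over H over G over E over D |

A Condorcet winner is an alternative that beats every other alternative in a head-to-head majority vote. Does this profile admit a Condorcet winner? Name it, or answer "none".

none

Check each pair by majority over 15 ballots:
A vs D: D wins 8–7.
A–E: A 9–6.
A vs G: 2+5+2 = 9 for A, 6 for G — A by 9–6.
A vs H: A wins 11–4.
D vs E: E, 11–4.
D vs G: 9 to 6, D.
D–H: D 8–7.
E vs G: E is ranked higher on 2+5 = 7 ballots, G on 8. G wins 8–7.
E–H: H 9–6.
G vs H: G is ranked higher on 4+2 = 6 ballots, H on 9. H wins 9–6.
Each alternative drops at least one matchup (A loses to D; D loses to E; E loses to A; G loses to A; H loses to A); the cycle A → E → D → A rules out a Condorcet winner.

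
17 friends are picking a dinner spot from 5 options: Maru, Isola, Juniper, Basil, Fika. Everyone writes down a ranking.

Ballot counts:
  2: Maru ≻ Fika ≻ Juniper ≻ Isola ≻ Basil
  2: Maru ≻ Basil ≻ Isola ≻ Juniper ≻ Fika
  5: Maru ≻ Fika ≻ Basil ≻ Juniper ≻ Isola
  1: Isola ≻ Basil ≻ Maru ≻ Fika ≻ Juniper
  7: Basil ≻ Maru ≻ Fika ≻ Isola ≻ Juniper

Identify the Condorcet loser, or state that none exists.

Pairwise majorities:
Maru vs Isola: Maru is ranked higher on 2+2+5+7 = 16 ballots, Isola on 1. Maru wins 16–1.
Maru vs Juniper: 2+2+5+1+7 = 17 for Maru, 0 for Juniper — Maru by 17–0.
Maru vs Basil: Maru is ranked higher on 2+2+5 = 9 ballots, Basil on 8. Maru wins 9–8.
Maru–Fika: Maru 17–0.
Isola vs Juniper: Isola wins 10–7.
Isola–Basil: Basil 14–3.
Isola vs Fika: Fika wins 14–3.
Juniper vs Basil: Juniper is ranked higher on 2 ballots, Basil on 15. Basil wins 15–2.
Juniper–Fika: Fika 15–2.
Basil vs Fika: 10 to 7, Basil.
Juniper loses to every other restaurant — it is the Condorcet loser.

Juniper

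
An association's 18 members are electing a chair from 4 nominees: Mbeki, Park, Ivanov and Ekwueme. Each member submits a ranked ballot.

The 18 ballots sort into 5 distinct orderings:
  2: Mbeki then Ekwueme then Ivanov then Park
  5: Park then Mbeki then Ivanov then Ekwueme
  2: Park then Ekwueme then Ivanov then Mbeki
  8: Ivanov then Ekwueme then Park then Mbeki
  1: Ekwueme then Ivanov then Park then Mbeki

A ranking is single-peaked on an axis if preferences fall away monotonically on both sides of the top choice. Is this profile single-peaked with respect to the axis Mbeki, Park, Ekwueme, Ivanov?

Axis positions: Mbeki=1, Park=2, Ekwueme=3, Ivanov=4.
Cluster 1: ranking walks positions 1-3-4-2; Ekwueme is ranked above Park even though Park lies between Ekwueme and the peak Mbeki on the axis — preferences dip and rise again. Not single-peaked.
Cluster 2: ranking walks positions 2-1-4-3; Ivanov is ranked above Ekwueme even though Ekwueme lies between Ivanov and the peak Park on the axis — preferences dip and rise again. Not single-peaked.
Cluster 3 (peak Park at position 2): ranking walks positions 2-3-4-1, expanding outward from the peak — single-peaked.
Cluster 4 (peak Ivanov at position 4): ranking walks positions 4-3-2-1, expanding outward from the peak — single-peaked.
Cluster 5 (peak Ekwueme at position 3): ranking walks positions 3-4-2-1, expanding outward from the peak — single-peaked.
Cluster 1 violates single-peakedness, so the profile is not single-peaked on this axis.

no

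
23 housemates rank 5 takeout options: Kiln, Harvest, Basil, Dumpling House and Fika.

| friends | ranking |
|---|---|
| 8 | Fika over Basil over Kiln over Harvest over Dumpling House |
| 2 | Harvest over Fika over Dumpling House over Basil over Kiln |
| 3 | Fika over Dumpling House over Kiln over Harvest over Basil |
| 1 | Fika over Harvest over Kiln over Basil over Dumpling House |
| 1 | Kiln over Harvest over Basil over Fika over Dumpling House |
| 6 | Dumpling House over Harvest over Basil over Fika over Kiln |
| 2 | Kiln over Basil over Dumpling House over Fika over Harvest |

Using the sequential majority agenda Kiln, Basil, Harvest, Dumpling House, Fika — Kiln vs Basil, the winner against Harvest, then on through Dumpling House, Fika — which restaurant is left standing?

Fika

Round 1: Kiln vs Basil — 7–16, Basil advances.
Round 2: Basil vs Harvest — 10–13, Harvest advances.
Round 3: Harvest vs Dumpling House — 12–11, Harvest advances.
Round 4: Harvest vs Fika — 9–14, Fika advances.
The agenda winner is Fika.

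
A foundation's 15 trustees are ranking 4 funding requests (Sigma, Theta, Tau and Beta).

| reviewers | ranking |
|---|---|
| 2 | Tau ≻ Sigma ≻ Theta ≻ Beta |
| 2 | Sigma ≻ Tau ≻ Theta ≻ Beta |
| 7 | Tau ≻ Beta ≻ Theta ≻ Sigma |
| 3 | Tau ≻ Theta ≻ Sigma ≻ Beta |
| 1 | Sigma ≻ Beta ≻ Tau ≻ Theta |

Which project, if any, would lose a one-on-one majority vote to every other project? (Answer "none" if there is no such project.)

Head-to-head results (15 reviewers):
Sigma vs Theta: 2+2+1 = 5 for Sigma, 10 for Theta — Theta by 10–5.
Sigma vs Tau: Tau wins 12–3.
Sigma–Beta: Sigma 8–7.
Theta vs Tau: 0 for Theta, 15 for Tau — Tau by 15–0.
Theta vs Beta: Beta, 8–7.
Tau vs Beta: Tau wins 14–1.
No project is winless: Sigma beats Beta; Theta beats Sigma; Tau beats Sigma; Beta beats Theta. There is no Condorcet loser.

none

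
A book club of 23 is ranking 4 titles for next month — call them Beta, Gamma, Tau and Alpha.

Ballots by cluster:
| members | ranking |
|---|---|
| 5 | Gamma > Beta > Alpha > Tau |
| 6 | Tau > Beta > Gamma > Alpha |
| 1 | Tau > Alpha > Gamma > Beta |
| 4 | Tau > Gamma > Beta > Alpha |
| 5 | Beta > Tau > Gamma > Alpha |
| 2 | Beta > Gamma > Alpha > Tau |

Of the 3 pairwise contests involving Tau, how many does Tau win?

2

Tau against each rival (23 members):
Tau–Beta: Beta 12–11.
Tau–Gamma: Tau 16–7.
Tau–Alpha: Tau 16–7.
Tau beats Gamma, Alpha; loses to Beta — 2 pairwise wins.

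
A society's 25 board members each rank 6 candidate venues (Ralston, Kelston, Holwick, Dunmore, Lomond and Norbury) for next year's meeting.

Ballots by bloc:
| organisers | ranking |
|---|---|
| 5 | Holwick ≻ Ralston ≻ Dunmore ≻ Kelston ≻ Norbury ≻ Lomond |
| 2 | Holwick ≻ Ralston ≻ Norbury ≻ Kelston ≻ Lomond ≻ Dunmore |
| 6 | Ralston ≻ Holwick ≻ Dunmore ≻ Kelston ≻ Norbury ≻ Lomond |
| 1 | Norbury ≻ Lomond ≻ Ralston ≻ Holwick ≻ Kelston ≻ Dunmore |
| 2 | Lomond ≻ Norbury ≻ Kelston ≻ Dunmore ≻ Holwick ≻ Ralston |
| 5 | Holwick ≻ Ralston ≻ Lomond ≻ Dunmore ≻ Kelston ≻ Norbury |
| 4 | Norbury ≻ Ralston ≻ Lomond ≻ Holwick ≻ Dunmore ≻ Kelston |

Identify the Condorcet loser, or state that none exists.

Head-to-head results (25 organisers):
Ralston–Kelston: Ralston 23–2.
Ralston vs Holwick: 11 to 14, Holwick.
Ralston vs Dunmore: 23 to 2, Ralston.
Ralston vs Lomond: Ralston, 22–3.
Ralston vs Norbury: Ralston, 18–7.
Kelston vs Holwick: Kelston preferred on 2 ballots; Holwick wins 23–2.
Kelston vs Dunmore: Dunmore wins 20–5.
Kelston–Lomond: Kelston 13–12.
Kelston–Norbury: Kelston 16–9.
Holwick vs Dunmore: Holwick is ranked higher on 5+2+6+1+5+4 = 23 ballots, Dunmore on 2. Holwick wins 23–2.
Holwick vs Lomond: 5+2+6+5 = 18 for Holwick, 7 for Lomond — Holwick by 18–7.
Holwick vs Norbury: Holwick wins 18–7.
Dunmore vs Lomond: Dunmore is ranked higher on 5+6 = 11 ballots, Lomond on 14. Lomond wins 14–11.
Dunmore vs Norbury: Dunmore preferred on 5+6+5 = 16 ballots; Dunmore wins 16–9.
Lomond vs Norbury: Norbury wins 18–7.
No city is winless: Ralston beats Kelston; Kelston beats Lomond; Holwick beats Ralston; Dunmore beats Kelston; Lomond beats Dunmore; Norbury beats Lomond. There is no Condorcet loser.

none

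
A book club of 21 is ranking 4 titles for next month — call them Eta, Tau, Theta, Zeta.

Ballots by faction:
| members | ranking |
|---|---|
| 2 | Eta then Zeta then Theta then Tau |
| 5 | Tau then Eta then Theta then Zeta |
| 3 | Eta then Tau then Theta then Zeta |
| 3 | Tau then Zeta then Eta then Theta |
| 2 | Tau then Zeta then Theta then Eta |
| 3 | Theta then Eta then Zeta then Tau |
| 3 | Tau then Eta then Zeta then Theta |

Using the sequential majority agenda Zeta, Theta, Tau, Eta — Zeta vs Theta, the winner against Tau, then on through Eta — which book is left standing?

Tau

Round 1: Zeta vs Theta — 10–11, Theta advances.
Round 2: Theta vs Tau — 5–16, Tau advances.
Round 3: Tau vs Eta — 13–8, Tau advances.
Tau survives the agenda.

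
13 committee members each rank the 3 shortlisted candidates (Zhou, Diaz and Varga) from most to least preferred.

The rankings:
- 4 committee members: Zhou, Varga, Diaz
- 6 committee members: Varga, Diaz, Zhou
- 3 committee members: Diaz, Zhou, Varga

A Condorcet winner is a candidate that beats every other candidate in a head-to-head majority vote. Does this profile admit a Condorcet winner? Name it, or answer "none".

Check each pair by majority over 13 ballots:
Zhou vs Diaz: Zhou preferred on 4 ballots; Diaz wins 9–4.
Zhou vs Varga: Zhou is ranked higher on 4+3 = 7 ballots, Varga on 6. Zhou wins 7–6.
Diaz vs Varga: Varga wins 10–3.
Each candidate drops at least one matchup (Zhou loses to Diaz; Diaz loses to Varga; Varga loses to Zhou); the cycle Zhou > Varga > Diaz > Zhou rules out a Condorcet winner.

none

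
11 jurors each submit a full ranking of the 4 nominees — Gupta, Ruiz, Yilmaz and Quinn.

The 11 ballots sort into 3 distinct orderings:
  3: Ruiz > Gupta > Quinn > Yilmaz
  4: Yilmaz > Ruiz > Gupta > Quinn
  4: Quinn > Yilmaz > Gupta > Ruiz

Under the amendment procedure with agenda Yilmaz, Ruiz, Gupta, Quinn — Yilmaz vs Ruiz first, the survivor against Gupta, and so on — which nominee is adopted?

Round 1: Yilmaz vs Ruiz — 8–3, Yilmaz advances.
Round 2: Yilmaz vs Gupta — 8–3, Yilmaz advances.
Round 3: Yilmaz vs Quinn — 4–7, Quinn advances.
Quinn survives the agenda.

Quinn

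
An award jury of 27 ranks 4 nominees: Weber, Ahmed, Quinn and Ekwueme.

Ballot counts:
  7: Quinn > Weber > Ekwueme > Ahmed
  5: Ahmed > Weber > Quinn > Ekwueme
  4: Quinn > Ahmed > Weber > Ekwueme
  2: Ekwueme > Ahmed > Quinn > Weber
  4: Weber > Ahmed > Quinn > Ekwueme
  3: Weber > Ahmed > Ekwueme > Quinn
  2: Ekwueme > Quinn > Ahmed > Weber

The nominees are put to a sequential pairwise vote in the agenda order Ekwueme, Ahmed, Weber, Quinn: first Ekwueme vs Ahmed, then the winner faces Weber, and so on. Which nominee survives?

Quinn

Round 1: Ekwueme vs Ahmed — 11–16, Ahmed advances.
Round 2: Ahmed vs Weber — 13–14, Weber advances.
Round 3: Weber vs Quinn — 12–15, Quinn advances.
The agenda winner is Quinn.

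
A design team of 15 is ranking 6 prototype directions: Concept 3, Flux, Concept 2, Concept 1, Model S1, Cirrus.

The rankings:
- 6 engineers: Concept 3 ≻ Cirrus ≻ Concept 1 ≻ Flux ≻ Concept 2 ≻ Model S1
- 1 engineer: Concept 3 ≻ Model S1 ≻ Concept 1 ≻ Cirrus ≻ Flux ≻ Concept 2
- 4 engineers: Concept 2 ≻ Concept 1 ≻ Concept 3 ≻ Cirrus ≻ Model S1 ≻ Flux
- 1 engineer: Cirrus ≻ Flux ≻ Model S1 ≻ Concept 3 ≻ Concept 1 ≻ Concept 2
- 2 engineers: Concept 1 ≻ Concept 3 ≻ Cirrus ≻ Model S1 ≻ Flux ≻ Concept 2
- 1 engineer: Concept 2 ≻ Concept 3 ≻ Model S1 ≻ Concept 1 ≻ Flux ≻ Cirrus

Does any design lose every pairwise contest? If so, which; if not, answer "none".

none

Head-to-head results (15 engineers):
Concept 3 vs Flux: Concept 3 is ranked higher on 6+1+4+2+1 = 14 ballots, Flux on 1. Concept 3 wins 14–1.
Concept 3 vs Concept 2: 6+1+1+2 = 10 for Concept 3, 5 for Concept 2 — Concept 3 by 10–5.
Concept 3 vs Concept 1: Concept 3, 9–6.
Concept 3 vs Model S1: Concept 3 is ranked higher on 6+1+4+2+1 = 14 ballots, Model S1 on 1. Concept 3 wins 14–1.
Concept 3 vs Cirrus: Concept 3, 14–1.
Flux vs Concept 2: Flux, 10–5.
Flux–Concept 1: Concept 1 14–1.
Flux vs Model S1: Model S1 wins 8–7.
Flux vs Cirrus: Flux preferred on 1 ballot; Cirrus wins 14–1.
Concept 2 vs Concept 1: Concept 2 is ranked higher on 4+1 = 5 ballots, Concept 1 on 10. Concept 1 wins 10–5.
Concept 2 vs Model S1: 6+4+1 = 11 for Concept 2, 4 for Model S1 — Concept 2 by 11–4.
Concept 2 vs Cirrus: Cirrus, 10–5.
Concept 1 vs Model S1: 6+4+2 = 12 for Concept 1, 3 for Model S1 — Concept 1 by 12–3.
Concept 1–Cirrus: Concept 1 8–7.
Model S1–Cirrus: Cirrus 13–2.
Every design wins at least one matchup (Concept 3 beats Flux; Flux beats Concept 2; Concept 2 beats Model S1; Concept 1 beats Flux; Model S1 beats Flux; Cirrus beats Flux), so there is no Condorcet loser.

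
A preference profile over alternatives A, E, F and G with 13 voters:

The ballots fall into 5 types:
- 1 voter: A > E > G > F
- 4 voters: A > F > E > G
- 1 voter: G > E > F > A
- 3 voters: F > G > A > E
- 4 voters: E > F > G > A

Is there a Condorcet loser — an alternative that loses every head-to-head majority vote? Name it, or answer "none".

none

Pairwise majorities:
A vs E: 8 to 5, A.
A vs F: 5 to 8, F.
A vs G: A is ranked higher on 1+4 = 5 ballots, G on 8. G wins 8–5.
E vs F: E is ranked higher on 1+1+4 = 6 ballots, F on 7. F wins 7–6.
E–G: E 9–4.
F vs G: F, 11–2.
Every alternative wins at least one matchup (A beats E; E beats G; F beats A; G beats A), so there is no Condorcet loser.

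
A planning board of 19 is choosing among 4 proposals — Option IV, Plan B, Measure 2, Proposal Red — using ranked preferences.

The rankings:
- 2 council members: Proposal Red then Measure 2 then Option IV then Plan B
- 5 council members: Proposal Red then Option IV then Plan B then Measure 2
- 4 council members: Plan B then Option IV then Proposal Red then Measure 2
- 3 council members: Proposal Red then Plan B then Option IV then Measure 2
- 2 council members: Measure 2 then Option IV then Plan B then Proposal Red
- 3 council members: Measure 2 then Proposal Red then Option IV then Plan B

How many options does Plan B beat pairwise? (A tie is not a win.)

Plan B against each rival (19 council members):
Plan B vs Option IV: Option IV, 12–7.
Plan B vs Measure 2: 5+4+3 = 12 for Plan B, 7 for Measure 2 — Plan B by 12–7.
Plan B vs Proposal Red: 4+2 = 6 for Plan B, 13 for Proposal Red — Proposal Red by 13–6.
Plan B beats Measure 2; loses to Option IV, Proposal Red — 1 pairwise win.

1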